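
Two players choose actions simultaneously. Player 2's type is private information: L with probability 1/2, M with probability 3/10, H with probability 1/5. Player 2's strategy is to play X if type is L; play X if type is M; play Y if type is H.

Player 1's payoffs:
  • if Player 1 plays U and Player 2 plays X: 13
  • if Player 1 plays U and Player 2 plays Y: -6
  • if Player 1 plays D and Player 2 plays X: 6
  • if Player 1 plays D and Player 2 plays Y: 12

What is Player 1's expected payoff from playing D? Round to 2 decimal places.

Take the expectation over Player 2's type, weighting each type's action by its prior probability.
E[D] = 1/2·6 + 3/10·6 + 1/5·12 = 3 + 9/5 + 12/5 = 36/5

7.20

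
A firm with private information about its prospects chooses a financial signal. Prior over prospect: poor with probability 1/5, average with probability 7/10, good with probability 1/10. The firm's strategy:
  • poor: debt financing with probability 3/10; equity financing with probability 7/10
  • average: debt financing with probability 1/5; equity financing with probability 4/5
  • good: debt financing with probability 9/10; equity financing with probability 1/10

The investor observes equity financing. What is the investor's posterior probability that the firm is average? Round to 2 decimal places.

P(equity financing) = (1/5)·(7/10) + (7/10)·(4/5) + (1/10)·(1/10) = 71/100
P(average | equity financing) = ((7/10)·(4/5)) / (71/100) = (14/25) / (71/100) = 56/71

0.79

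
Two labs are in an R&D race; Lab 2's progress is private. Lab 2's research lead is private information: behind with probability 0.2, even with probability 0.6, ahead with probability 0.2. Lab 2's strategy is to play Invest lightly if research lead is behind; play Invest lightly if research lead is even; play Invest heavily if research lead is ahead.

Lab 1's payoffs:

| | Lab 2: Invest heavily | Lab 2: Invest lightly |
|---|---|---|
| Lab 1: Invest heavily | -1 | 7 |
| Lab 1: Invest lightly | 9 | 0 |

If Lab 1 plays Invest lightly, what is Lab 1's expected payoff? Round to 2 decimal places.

E[Invest lightly] = 0.2·0 + 0.6·0 + 0.2·9 = 0 + 0 + 1.8 = 1.8

1.80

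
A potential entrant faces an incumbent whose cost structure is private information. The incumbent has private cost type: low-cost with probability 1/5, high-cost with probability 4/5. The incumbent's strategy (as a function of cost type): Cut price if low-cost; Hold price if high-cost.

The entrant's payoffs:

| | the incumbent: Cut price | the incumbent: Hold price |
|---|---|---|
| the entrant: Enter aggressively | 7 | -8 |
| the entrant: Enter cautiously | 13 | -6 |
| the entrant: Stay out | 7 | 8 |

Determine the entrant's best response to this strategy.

Compute the entrant's expected payoff for each action, taking the expectation over the incumbent's type.
E[Enter aggressively] = 1/5·(7) + 4/5·(-8) = -5
E[Enter cautiously] = 1/5·(13) + 4/5·(-6) = -11/5
E[Stay out] = 1/5·(7) + 4/5·(8) = 39/5
Best response: Stay out (39/5 is the largest).

Stay out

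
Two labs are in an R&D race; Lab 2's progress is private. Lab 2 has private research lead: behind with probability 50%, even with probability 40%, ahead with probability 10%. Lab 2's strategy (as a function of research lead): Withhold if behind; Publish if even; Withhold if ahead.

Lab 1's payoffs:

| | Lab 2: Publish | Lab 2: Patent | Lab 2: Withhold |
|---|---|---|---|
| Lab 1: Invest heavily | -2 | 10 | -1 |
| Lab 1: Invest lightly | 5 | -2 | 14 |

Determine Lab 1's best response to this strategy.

Invest lightly

E[Invest heavily] = 0.5·(-1) + 0.4·(-2) + 0.1·(-1) = -1.4
E[Invest lightly] = 0.5·(14) + 0.4·(5) + 0.1·(14) = 10.4
Best response: Invest lightly (10.4 is the largest).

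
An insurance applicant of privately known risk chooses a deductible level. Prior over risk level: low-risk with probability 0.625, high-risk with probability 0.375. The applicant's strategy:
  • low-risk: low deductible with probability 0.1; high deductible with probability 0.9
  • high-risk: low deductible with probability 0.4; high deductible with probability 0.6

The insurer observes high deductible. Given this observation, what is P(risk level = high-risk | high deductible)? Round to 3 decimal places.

P(high deductible) = 0.625·0.9 + 0.375·0.6 = 0.7875
P(high-risk | high deductible) = (0.375·0.6) / 0.7875 = 0.225 / 0.7875 = 0.285714

0.286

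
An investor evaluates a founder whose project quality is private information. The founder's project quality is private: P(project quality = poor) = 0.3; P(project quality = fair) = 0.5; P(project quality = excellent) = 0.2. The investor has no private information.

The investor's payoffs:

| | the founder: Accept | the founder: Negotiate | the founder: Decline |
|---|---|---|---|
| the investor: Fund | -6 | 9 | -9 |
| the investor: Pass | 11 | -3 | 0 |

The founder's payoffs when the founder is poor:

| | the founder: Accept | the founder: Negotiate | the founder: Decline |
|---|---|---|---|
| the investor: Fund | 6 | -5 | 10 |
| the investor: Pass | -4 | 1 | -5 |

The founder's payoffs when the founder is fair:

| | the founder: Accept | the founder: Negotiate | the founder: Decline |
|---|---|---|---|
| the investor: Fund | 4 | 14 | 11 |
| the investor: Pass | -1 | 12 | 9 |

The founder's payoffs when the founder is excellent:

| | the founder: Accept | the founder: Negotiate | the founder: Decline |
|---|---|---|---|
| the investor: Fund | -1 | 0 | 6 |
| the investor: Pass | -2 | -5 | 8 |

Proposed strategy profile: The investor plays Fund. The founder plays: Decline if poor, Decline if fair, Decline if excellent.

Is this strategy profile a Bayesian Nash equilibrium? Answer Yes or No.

A profile is a BNE iff every type of every player is best-responding given beliefs about the other side.
The investor plays Fund: E[Fund] = 0.3·(-9) + 0.5·(-9) + 0.2·(-9) = -9; E[Pass] = 0. Not best-responding. ✗
The founder (project quality poor), facing Fund: Accept gives 6, Negotiate gives -5, Decline gives 10. Proposed Decline is best. ✓
The founder (project quality fair), facing Fund: Accept gives 4, Negotiate gives 14, Decline gives 11. Proposed Decline is not best — profitable deviation exists. ✗
The founder (project quality excellent), facing Fund: Accept gives -1, Negotiate gives 0, Decline gives 6. Proposed Decline is best. ✓

No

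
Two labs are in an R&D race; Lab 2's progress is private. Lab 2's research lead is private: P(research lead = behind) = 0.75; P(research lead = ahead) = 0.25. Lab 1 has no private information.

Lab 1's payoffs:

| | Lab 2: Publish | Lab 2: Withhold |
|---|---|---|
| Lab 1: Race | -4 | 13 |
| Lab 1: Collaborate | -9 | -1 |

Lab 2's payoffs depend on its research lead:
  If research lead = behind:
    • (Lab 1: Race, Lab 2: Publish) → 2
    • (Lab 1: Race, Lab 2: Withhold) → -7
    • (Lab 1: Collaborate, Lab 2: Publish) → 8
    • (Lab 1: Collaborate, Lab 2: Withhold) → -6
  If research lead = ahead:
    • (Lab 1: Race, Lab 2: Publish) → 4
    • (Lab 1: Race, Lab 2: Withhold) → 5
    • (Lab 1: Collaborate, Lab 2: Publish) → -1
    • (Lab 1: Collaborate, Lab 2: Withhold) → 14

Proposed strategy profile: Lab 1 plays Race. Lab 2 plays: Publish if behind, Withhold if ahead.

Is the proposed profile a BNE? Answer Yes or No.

Yes

Lab 1 plays Race: E[Race] = 0.75·(-4) + 0.25·(13) = 0.25; E[Collaborate] = -7. Best-responding. ✓
Lab 2 (research lead behind), facing Race: Publish gives 2, Withhold gives -7. Proposed Publish is best. ✓
Lab 2 (research lead ahead), facing Race: Publish gives 4, Withhold gives 5. Proposed Withhold is best. ✓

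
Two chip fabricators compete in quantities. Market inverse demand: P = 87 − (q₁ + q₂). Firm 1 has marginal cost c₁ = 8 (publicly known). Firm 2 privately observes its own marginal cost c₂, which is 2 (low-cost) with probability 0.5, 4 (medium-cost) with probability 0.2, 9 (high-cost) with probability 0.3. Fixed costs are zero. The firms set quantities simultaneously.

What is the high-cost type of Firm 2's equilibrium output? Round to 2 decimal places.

26.42

Type-c best response for Firm 2: q₂(c) = (87 − c)/2 − q₁/2.
Firm 1 maximizes expected profit; its first-order condition is 87 − 2q₁ − E[q₂] − 8 = 0.
Substituting E[q₂] and solving: E[c₂] = 4.5, so q₁ = (87 − 2·8 + 4.5)/3 = 25.1667.
q₂(high-cost) = (87 − 9 − 25.1667)/2 = 26.4167.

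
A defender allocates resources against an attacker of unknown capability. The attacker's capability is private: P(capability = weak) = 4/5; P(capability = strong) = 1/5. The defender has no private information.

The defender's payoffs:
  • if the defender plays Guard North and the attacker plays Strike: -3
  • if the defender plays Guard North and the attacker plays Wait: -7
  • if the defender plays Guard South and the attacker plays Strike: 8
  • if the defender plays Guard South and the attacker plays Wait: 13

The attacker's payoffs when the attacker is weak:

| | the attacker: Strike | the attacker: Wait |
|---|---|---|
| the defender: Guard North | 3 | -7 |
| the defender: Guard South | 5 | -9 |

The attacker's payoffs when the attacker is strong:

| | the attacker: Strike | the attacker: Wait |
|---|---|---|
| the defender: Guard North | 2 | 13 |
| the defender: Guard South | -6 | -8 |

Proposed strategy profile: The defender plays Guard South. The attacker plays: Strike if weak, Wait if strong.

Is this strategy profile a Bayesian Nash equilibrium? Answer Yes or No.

No

The defender plays Guard South: E[Guard South] = 4/5·(8) + 1/5·(13) = 9; E[Guard North] = -19/5. Best-responding. ✓
The attacker (capability weak), facing Guard South: Strike gives 5, Wait gives -9. Proposed Strike is best. ✓
The attacker (capability strong), facing Guard South: Strike gives -6, Wait gives -8. Proposed Wait is not best — profitable deviation exists. ✗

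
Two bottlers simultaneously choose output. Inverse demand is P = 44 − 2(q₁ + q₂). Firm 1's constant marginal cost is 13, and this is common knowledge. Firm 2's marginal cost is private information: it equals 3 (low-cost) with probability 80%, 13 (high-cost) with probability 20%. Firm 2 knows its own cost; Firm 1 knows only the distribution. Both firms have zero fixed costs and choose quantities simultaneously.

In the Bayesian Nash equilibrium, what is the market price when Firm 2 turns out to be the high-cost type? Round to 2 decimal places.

Each type of Firm 2 best-responds to q₁; Firm 1 best-responds to the expected q₂ over Firm 2's types.
Firm 2 with cost c maximizes (44 − 2(q₁+q₂) − c)·q₂, giving q₂(c) = (44 − c − 2q₁)/4.
E[c₂] = 0.8·3 + 0.2·13 = 5
Firm 1's FOC against E[q₂] yields q₁ = (44 − 2·13 + E[c₂])/6 = (44 − 26 + 5)/6 = 3.83333.
q₂(high-cost) = 5.83333, so P = 44 − 2·(3.83333 + 5.83333) = 24.6667.

24.67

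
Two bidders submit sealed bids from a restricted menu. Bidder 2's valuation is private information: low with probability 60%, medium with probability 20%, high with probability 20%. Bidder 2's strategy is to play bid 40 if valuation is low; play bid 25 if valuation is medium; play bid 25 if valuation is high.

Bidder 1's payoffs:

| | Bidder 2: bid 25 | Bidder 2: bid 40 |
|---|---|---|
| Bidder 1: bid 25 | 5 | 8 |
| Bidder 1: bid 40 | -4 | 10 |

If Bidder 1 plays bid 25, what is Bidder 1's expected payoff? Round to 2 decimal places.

6.80

Take the expectation over Bidder 2's valuation, weighting each type's action by its prior probability.
E[bid 25] = 0.6·8 + 0.2·5 + 0.2·5 = 4.8 + 1 + 1 = 6.8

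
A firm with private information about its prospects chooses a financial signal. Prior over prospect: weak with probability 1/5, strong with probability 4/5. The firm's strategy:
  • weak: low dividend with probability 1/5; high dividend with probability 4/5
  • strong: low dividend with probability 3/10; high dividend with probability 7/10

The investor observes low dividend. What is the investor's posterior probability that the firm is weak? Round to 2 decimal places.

P(low dividend) = (1/5)·(1/5) + (4/5)·(3/10) = 7/25
P(weak | low dividend) = ((1/5)·(1/5)) / (7/25) = (1/25) / (7/25) = 1/7

0.14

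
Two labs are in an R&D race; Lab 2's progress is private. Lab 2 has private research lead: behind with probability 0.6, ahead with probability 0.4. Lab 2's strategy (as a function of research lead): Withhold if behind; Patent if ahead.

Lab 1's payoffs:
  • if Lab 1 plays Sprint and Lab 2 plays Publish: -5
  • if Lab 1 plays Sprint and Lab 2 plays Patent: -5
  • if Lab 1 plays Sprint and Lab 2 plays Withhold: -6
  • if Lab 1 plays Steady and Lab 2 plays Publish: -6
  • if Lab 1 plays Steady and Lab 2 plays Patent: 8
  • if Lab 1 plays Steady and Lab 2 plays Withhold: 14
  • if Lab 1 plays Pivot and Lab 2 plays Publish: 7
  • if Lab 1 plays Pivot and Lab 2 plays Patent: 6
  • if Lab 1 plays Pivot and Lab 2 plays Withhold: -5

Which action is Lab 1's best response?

E[Sprint] = 0.6·(-6) + 0.4·(-5) = -5.6
E[Steady] = 0.6·(14) + 0.4·(8) = 11.6
E[Pivot] = 0.6·(-5) + 0.4·(6) = -0.6
Best response: Steady (11.6 is the largest).

Steady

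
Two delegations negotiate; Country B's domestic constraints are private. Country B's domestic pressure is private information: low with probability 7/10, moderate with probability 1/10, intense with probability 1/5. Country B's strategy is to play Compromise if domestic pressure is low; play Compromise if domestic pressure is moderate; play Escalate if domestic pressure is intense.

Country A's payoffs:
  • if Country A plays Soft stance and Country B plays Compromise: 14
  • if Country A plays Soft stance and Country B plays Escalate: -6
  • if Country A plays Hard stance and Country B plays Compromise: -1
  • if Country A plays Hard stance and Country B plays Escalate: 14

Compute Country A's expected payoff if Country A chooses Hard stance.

2

E[Hard stance] = 7/10·(-1) + 1/10·(-1) + 1/5·14 = (-7/10) + (-1/10) + 14/5 = 2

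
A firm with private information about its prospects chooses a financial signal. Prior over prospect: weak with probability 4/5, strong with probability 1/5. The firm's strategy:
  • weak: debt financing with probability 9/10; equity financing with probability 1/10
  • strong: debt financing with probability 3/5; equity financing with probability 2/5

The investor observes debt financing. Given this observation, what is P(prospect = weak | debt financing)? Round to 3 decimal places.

0.857

P(debt financing) = (4/5)·(9/10) + (1/5)·(3/5) = 21/25
P(weak | debt financing) = ((4/5)·(9/10)) / (21/25) = (18/25) / (21/25) = 6/7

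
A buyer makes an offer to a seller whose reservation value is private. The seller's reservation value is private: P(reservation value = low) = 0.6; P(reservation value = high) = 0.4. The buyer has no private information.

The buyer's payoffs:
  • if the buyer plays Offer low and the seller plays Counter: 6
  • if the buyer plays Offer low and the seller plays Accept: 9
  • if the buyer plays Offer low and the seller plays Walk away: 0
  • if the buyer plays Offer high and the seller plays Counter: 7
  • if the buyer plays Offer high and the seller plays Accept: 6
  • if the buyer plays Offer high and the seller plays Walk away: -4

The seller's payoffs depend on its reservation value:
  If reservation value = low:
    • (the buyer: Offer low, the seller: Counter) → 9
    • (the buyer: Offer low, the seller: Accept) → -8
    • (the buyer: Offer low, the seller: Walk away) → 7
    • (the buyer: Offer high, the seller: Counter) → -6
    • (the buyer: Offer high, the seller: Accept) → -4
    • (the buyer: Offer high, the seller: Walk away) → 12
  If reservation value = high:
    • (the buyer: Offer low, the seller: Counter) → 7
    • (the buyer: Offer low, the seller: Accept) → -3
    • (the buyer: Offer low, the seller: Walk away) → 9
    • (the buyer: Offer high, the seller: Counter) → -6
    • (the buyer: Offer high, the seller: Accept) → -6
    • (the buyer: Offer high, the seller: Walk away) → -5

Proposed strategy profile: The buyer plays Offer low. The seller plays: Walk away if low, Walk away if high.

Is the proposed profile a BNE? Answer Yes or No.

No

A profile is a BNE iff every type of every player is best-responding given beliefs about the other side.
The buyer plays Offer low: E[Offer low] = 0.6·(0) + 0.4·(0) = 0; E[Offer high] = -4. Best-responding. ✓
The seller (reservation value low), facing Offer low: Counter gives 9, Accept gives -8, Walk away gives 7. Proposed Walk away is not best — profitable deviation exists. ✗
The seller (reservation value high), facing Offer low: Counter gives 7, Accept gives -3, Walk away gives 9. Proposed Walk away is best. ✓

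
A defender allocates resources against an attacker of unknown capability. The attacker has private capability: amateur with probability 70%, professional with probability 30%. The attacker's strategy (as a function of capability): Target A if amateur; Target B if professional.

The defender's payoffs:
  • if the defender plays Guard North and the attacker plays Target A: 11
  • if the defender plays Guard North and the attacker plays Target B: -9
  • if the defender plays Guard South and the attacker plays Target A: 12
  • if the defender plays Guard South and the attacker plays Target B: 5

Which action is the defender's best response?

Compute the defender's expected payoff for each action, taking the expectation over the attacker's type.
E[Guard North] = 0.7·(11) + 0.3·(-9) = 5
E[Guard South] = 0.7·(12) + 0.3·(5) = 9.9
Best response: Guard South (9.9 is the largest).

Guard South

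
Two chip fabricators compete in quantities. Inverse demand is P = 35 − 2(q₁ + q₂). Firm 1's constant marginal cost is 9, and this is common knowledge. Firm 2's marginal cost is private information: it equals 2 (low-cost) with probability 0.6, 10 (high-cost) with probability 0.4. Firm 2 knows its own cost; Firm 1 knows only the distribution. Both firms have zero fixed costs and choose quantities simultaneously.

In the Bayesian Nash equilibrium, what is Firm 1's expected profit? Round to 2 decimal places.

Type-c best response for Firm 2: q₂(c) = (35 − c)/4 − q₁/2.
Firm 1 maximizes expected profit; its first-order condition is 35 − 4q₁ − 2E[q₂] − 9 = 0.
Substituting E[q₂] and solving: E[c₂] = 5.2, so q₁ = (35 − 2·9 + 5.2)/6 = 3.7.
E[P] = 35 − 2·(q₁ + E[q₂]) = 16.4; Firm 1's expected profit = (E[P] − 9)·q₁ = (16.4 − 9)·3.7 = 27.38.

27.38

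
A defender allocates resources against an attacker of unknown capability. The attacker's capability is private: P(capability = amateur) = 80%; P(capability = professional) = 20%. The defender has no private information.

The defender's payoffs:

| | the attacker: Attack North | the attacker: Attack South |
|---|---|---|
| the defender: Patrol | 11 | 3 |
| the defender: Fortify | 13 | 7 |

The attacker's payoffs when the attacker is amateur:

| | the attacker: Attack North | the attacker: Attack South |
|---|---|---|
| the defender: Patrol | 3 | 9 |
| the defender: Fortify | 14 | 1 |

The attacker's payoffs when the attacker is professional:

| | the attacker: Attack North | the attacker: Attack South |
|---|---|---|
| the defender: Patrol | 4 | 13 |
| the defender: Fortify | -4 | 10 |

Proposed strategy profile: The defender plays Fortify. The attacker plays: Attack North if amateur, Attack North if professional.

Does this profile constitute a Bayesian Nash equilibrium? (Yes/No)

No

The defender plays Fortify: E[Fortify] = 0.8·(13) + 0.2·(13) = 13; E[Patrol] = 11. Best-responding. ✓
The attacker (capability amateur), facing Fortify: Attack North gives 14, Attack South gives 1. Proposed Attack North is best. ✓
The attacker (capability professional), facing Fortify: Attack North gives -4, Attack South gives 10. Proposed Attack North is not best — profitable deviation exists. ✗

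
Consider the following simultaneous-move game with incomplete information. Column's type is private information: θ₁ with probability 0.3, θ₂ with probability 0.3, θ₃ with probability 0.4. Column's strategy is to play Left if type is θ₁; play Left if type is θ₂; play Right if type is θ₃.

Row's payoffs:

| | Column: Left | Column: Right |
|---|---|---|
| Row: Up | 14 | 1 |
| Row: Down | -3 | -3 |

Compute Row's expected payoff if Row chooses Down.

E[Down] = 0.3·(-3) + 0.3·(-3) + 0.4·(-3) = (-0.9) + (-0.9) + (-1.2) = -3

-3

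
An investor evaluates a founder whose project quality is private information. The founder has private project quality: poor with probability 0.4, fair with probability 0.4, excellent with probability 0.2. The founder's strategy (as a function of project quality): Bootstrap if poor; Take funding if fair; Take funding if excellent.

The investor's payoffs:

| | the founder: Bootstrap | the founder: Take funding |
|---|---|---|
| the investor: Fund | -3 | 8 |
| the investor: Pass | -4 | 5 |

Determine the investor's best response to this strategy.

Fund

E[Fund] = 0.4·(-3) + 0.4·(8) + 0.2·(8) = 3.6
E[Pass] = 0.4·(-4) + 0.4·(5) + 0.2·(5) = 1.4
Best response: Fund (3.6 is the largest).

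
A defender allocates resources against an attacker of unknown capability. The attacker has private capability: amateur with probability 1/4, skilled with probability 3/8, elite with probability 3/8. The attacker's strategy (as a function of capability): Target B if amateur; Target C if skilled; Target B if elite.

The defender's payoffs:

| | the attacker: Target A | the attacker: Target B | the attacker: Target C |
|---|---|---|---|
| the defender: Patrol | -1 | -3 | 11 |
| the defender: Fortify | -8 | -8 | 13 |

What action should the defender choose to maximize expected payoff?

Patrol

E[Patrol] = 1/4·(-3) + 3/8·(11) + 3/8·(-3) = 9/4
E[Fortify] = 1/4·(-8) + 3/8·(13) + 3/8·(-8) = -1/8
Best response: Patrol (9/4 is the largest).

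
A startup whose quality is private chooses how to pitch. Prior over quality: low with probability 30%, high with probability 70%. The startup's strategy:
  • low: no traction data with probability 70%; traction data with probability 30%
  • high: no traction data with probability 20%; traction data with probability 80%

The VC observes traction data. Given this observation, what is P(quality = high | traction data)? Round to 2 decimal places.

0.86

P(traction data) = 0.3·0.3 + 0.7·0.8 = 0.65
P(high | traction data) = (0.7·0.8) / 0.65 = 0.56 / 0.65 = 0.861538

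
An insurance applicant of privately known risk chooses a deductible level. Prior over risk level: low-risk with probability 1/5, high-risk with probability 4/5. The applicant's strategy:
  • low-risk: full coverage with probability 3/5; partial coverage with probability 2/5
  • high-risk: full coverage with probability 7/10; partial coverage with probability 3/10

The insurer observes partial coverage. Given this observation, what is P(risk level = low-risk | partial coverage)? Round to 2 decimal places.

P(partial coverage) = (1/5)·(2/5) + (4/5)·(3/10) = 8/25
P(low-risk | partial coverage) = ((1/5)·(2/5)) / (8/25) = (2/25) / (8/25) = 1/4

0.25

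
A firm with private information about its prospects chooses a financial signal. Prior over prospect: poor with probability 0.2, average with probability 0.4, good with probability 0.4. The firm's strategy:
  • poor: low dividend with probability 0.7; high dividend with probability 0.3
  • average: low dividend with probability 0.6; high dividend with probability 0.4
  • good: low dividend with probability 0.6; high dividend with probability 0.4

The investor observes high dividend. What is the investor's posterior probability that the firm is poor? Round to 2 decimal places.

Apply Bayes' rule using the sender's strategy as the likelihood.
P(high dividend) = 0.2·0.3 + 0.4·0.4 + 0.4·0.4 = 0.38
P(poor | high dividend) = (0.2·0.3) / 0.38 = 0.06 / 0.38 = 0.157895

0.16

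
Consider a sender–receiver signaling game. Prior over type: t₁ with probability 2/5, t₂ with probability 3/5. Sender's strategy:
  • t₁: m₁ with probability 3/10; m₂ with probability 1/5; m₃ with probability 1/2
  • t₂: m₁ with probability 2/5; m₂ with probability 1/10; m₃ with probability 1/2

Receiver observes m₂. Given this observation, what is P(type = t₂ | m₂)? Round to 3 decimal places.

P(m₂) = (2/5)·(1/5) + (3/5)·(1/10) = 7/50
P(t₂ | m₂) = ((3/5)·(1/10)) / (7/50) = (3/50) / (7/50) = 3/7

0.429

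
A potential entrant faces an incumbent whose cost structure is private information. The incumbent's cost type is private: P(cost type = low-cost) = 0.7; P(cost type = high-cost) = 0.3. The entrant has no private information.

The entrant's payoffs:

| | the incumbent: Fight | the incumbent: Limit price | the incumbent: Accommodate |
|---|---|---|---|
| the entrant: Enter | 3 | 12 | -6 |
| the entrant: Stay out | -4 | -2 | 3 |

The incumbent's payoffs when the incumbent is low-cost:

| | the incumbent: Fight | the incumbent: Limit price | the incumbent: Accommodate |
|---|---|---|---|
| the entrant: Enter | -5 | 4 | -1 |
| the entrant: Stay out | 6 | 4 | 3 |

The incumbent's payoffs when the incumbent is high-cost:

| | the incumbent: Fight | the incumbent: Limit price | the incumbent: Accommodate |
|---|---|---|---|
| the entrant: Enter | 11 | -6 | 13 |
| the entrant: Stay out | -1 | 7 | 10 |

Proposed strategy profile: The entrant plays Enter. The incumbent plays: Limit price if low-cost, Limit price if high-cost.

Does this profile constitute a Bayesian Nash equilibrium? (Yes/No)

No

The entrant plays Enter: E[Enter] = 0.7·(12) + 0.3·(12) = 12; E[Stay out] = -2. Best-responding. ✓
The incumbent (cost type low-cost), facing Enter: Fight gives -5, Limit price gives 4, Accommodate gives -1. Proposed Limit price is best. ✓
The incumbent (cost type high-cost), facing Enter: Fight gives 11, Limit price gives -6, Accommodate gives 13. Proposed Limit price is not best — profitable deviation exists. ✗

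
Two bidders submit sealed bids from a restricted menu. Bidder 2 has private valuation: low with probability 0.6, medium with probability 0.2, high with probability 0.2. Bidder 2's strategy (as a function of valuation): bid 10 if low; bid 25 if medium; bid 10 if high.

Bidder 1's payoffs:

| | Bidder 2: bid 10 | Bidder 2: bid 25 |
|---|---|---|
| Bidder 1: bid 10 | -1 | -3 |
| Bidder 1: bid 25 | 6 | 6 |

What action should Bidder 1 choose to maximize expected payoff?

E[bid 10] = 0.6·(-1) + 0.2·(-3) + 0.2·(-1) = -1.4
E[bid 25] = 0.6·(6) + 0.2·(6) + 0.2·(6) = 6
Best response: bid 25 (6 is the largest).

bid 25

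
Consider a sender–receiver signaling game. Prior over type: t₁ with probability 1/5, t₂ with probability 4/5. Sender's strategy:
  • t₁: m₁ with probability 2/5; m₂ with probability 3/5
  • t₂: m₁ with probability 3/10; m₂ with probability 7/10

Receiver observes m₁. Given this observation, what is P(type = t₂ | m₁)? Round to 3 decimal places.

Apply Bayes' rule using the sender's strategy as the likelihood.
P(m₁) = (1/5)·(2/5) + (4/5)·(3/10) = 8/25
P(t₂ | m₁) = ((4/5)·(3/10)) / (8/25) = (6/25) / (8/25) = 3/4

0.750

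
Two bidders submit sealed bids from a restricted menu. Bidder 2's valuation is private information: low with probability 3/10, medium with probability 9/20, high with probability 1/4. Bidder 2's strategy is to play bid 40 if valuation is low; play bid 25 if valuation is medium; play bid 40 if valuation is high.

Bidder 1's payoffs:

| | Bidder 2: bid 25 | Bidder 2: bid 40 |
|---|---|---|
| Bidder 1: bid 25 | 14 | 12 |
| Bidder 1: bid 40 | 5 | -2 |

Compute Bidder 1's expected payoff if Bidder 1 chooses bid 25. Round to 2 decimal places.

12.90

Take the expectation over Bidder 2's valuation, weighting each type's action by its prior probability.
E[bid 25] = 3/10·12 + 9/20·14 + 1/4·12 = 18/5 + 63/10 + 3 = 129/10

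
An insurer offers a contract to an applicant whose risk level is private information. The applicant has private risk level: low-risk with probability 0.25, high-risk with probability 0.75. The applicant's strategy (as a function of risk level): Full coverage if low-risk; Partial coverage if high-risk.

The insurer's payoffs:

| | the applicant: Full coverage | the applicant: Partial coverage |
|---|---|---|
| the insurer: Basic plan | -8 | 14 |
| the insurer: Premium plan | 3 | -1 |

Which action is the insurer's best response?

Basic plan

E[Basic plan] = 0.25·(-8) + 0.75·(14) = 8.5
E[Premium plan] = 0.25·(3) + 0.75·(-1) = 0
Best response: Basic plan (8.5 is the largest).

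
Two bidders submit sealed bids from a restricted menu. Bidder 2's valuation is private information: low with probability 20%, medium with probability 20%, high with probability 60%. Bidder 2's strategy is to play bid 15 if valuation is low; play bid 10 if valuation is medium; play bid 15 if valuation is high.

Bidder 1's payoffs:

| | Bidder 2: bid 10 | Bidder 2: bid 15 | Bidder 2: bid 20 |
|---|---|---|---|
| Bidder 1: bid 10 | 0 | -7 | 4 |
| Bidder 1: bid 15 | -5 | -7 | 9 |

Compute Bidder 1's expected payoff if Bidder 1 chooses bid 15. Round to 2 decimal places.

E[bid 15] = 0.2·(-7) + 0.2·(-5) + 0.6·(-7) = (-1.4) + (-1) + (-4.2) = -6.6

-6.60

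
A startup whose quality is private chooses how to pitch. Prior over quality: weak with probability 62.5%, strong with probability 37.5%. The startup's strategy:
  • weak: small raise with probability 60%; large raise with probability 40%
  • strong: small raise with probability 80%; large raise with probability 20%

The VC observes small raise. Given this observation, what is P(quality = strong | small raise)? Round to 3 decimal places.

0.444

Apply Bayes' rule using the sender's strategy as the likelihood.
P(small raise) = 0.625·0.6 + 0.375·0.8 = 0.675
P(strong | small raise) = (0.375·0.8) / 0.675 = 0.3 / 0.675 = 0.444444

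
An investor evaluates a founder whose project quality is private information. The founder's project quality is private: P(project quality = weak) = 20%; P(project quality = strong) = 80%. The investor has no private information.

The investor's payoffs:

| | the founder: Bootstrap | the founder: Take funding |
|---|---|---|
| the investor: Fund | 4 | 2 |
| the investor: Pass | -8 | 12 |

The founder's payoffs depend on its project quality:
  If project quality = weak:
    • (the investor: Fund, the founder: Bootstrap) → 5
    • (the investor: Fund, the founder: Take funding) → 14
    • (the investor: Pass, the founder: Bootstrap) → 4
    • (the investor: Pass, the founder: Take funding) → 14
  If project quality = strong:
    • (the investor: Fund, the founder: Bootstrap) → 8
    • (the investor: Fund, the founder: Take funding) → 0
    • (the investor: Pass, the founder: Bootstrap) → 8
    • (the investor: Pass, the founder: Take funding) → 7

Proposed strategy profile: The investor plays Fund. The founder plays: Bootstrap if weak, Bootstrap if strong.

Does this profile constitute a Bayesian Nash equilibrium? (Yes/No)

A profile is a BNE iff every type of every player is best-responding given beliefs about the other side.
The investor plays Fund: E[Fund] = 0.2·(4) + 0.8·(4) = 4; E[Pass] = -8. Best-responding. ✓
The founder (project quality weak), facing Fund: Bootstrap gives 5, Take funding gives 14. Proposed Bootstrap is not best — profitable deviation exists. ✗
The founder (project quality strong), facing Fund: Bootstrap gives 8, Take funding gives 0. Proposed Bootstrap is best. ✓

No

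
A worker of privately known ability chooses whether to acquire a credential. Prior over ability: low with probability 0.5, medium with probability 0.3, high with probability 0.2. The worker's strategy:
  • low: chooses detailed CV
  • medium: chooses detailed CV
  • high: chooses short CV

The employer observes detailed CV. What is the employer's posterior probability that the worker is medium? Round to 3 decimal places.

0.375

P(detailed CV) = 0.5·1 + 0.3·1 + 0.2·0 = 0.8
P(medium | detailed CV) = (0.3·1) / 0.8 = 0.3 / 0.8 = 0.375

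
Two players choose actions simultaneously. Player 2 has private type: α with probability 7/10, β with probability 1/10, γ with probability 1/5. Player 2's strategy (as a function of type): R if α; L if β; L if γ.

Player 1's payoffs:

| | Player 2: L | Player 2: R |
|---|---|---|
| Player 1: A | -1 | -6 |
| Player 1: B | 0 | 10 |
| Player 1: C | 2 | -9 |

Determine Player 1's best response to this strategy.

B

Compute Player 1's expected payoff for each action, taking the expectation over Player 2's type.
E[A] = 7/10·(-6) + 1/10·(-1) + 1/5·(-1) = -9/2
E[B] = 7/10·(10) + 1/10·(0) + 1/5·(0) = 7
E[C] = 7/10·(-9) + 1/10·(2) + 1/5·(2) = -57/10
Best response: B (7 is the largest).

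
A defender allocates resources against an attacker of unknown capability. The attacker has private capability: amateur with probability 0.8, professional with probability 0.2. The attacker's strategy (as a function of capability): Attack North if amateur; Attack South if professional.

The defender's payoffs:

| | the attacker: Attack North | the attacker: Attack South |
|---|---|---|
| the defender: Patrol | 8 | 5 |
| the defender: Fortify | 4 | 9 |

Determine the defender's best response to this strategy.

E[Patrol] = 0.8·(8) + 0.2·(5) = 7.4
E[Fortify] = 0.8·(4) + 0.2·(9) = 5
Best response: Patrol (7.4 is the largest).

Patrol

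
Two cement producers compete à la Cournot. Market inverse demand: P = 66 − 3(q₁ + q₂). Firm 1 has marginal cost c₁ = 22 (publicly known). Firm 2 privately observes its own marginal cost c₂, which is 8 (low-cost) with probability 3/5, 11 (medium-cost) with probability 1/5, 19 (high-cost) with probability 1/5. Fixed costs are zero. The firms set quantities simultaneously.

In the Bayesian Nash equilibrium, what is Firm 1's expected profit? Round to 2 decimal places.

39.85

Firm 2 with cost c maximizes (66 − 3(q₁+q₂) − c)·q₂, giving q₂(c) = (66 − c − 3q₁)/6.
E[c₂] = 3/5·8 + 1/5·11 + 1/5·19 = 10.8
Firm 1's FOC against E[q₂] yields q₁ = (66 − 2·22 + E[c₂])/9 = (66 − 44 + 10.8)/9 = 3.64444.
E[P] = 66 − 3·(q₁ + E[q₂]) = 32.9333; Firm 1's expected profit = (E[P] − 22)·q₁ = (32.9333 − 22)·3.64444 = 39.8459.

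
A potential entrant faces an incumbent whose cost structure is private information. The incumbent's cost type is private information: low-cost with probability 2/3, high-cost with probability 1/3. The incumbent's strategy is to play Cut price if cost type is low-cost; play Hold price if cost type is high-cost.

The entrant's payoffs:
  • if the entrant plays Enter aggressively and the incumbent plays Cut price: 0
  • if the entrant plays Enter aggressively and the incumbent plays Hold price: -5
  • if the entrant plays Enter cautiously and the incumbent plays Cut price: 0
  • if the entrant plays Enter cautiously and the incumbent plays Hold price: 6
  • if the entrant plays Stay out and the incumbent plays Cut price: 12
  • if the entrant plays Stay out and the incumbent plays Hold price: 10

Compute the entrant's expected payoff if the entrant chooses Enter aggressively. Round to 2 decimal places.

-1.67

Take the expectation over the incumbent's cost type, weighting each type's action by its prior probability.
E[Enter aggressively] = 2/3·0 + 1/3·(-5) = 0 + (-5/3) = -5/3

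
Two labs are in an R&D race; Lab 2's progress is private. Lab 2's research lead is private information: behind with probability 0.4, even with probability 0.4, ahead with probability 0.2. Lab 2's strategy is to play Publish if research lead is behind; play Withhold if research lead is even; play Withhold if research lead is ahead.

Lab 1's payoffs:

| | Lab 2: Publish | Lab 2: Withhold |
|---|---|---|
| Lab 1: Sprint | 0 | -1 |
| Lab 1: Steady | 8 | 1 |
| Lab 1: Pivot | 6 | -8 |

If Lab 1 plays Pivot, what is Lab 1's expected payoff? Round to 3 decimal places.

E[Pivot] = 0.4·6 + 0.4·(-8) + 0.2·(-8) = 2.4 + (-3.2) + (-1.6) = -2.4

-2.400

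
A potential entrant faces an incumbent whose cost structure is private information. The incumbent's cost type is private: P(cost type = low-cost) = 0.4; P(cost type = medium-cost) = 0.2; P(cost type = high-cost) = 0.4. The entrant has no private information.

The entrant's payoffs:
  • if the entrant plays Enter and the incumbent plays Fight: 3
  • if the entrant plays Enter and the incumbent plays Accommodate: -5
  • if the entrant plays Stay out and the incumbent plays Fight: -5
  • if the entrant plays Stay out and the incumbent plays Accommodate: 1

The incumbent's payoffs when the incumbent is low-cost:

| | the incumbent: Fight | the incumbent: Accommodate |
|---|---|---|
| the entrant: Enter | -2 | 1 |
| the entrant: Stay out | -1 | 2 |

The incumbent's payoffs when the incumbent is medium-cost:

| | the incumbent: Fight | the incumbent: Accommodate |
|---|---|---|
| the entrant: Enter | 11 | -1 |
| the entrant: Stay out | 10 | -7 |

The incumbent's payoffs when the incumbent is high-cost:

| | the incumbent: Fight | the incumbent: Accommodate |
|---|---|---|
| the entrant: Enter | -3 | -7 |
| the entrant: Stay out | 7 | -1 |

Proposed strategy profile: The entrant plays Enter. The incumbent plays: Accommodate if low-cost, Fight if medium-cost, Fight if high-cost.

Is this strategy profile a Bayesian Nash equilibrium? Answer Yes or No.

Yes

A profile is a BNE iff every type of every player is best-responding given beliefs about the other side.
The entrant plays Enter: E[Enter] = 0.4·(-5) + 0.2·(3) + 0.4·(3) = -0.2; E[Stay out] = -2.6. Best-responding. ✓
The incumbent (cost type low-cost), facing Enter: Fight gives -2, Accommodate gives 1. Proposed Accommodate is best. ✓
The incumbent (cost type medium-cost), facing Enter: Fight gives 11, Accommodate gives -1. Proposed Fight is best. ✓
The incumbent (cost type high-cost), facing Enter: Fight gives -3, Accommodate gives -7. Proposed Fight is best. ✓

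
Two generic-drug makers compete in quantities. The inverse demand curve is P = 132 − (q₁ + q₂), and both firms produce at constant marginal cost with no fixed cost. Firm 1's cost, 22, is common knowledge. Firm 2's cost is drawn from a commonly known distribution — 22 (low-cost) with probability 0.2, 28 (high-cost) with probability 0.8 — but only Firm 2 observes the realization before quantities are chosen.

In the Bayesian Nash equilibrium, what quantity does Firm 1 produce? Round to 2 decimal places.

38.27

Type-c best response for Firm 2: q₂(c) = (132 − c)/2 − q₁/2.
Firm 1 maximizes expected profit; its first-order condition is 132 − 2q₁ − E[q₂] − 22 = 0.
Substituting E[q₂] and solving: E[c₂] = 26.8, so q₁ = (132 − 2·22 + 26.8)/3 = 38.2667.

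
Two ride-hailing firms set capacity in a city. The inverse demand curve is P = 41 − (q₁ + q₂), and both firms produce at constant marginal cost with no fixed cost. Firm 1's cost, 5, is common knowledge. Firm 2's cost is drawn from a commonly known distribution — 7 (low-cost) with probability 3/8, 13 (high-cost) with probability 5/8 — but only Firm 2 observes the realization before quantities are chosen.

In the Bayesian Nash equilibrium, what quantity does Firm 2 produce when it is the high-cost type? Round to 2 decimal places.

Firm 2 with cost c maximizes (41 − (q₁+q₂) − c)·q₂, giving q₂(c) = (41 − c − q₁)/2.
E[c₂] = 3/8·7 + 5/8·13 = 10.75
Firm 1's FOC against E[q₂] yields q₁ = (41 − 2·5 + E[c₂])/3 = (41 − 10 + 10.75)/3 = 13.9167.
q₂(high-cost) = (41 − 13 − 13.9167)/2 = 7.04167.

7.04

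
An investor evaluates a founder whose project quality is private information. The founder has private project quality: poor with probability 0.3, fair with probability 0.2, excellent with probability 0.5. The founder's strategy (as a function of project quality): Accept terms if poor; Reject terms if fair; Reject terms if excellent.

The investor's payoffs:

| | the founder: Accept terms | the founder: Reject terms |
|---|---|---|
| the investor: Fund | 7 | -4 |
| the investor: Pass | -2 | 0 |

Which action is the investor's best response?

Pass

E[Fund] = 0.3·(7) + 0.2·(-4) + 0.5·(-4) = -0.7
E[Pass] = 0.3·(-2) + 0.2·(0) + 0.5·(0) = -0.6
Best response: Pass (-0.6 is the largest).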